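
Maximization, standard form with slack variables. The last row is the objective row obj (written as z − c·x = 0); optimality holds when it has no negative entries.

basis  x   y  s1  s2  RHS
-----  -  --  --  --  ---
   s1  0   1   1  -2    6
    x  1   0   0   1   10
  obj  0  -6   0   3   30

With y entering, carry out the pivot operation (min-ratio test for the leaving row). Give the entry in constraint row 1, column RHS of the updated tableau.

Ratio test on column y — row 1: 6/1 = 6; row 2: entry 0 ≤ 0. Minimum is 6 at row 1 (s1 leaves); pivot element 1.
Divide row 1 by 1; eliminate column y from the other rows.
In the new row 1, the RHS entry is the old entry divided by the pivot: 6/1 = 6.

6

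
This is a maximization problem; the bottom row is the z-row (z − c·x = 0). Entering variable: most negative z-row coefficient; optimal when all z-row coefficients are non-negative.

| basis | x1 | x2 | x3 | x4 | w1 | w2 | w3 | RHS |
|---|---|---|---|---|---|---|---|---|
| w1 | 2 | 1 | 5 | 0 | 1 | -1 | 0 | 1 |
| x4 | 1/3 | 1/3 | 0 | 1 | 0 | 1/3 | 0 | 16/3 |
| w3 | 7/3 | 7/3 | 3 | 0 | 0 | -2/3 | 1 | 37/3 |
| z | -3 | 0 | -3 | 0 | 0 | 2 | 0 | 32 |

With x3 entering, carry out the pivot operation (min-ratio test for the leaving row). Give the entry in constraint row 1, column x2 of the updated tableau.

Ratio test on column x3 — row 1: 1/5 = 1/5; row 2: entry 0 ≤ 0; row 3: (37/3)/3 = 37/9. Minimum is 1/5 at row 1 (w1 leaves); pivot element 5.
Divide row 1 by 5; eliminate column x3 from the other rows.
In the new row 1, the x2 entry is the old entry divided by the pivot: 1/5 = 1/5.

1/5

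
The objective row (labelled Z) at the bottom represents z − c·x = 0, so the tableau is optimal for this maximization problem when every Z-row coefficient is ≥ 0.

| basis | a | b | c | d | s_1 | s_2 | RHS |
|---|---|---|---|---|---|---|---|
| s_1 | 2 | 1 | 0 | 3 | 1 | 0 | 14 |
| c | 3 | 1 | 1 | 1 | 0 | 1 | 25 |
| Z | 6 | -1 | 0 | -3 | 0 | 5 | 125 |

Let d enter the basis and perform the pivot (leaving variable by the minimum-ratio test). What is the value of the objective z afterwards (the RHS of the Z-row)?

139

Ratio test on column d — row 1: 14/3 = 14/3; row 2: 25/1 = 25. Minimum is 14/3 at row 1 (s_1 leaves); pivot element 3.
Pivot on row 1; the Z-row RHS becomes 125 − (-3)·(14/3) = 139.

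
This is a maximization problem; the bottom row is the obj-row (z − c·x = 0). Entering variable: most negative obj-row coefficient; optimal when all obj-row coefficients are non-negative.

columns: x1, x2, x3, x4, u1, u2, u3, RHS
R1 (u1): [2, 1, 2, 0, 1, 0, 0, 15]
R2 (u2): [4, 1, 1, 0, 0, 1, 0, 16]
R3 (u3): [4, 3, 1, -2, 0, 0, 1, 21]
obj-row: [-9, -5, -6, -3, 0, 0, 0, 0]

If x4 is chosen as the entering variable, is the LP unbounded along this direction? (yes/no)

yes

Every constraint-row entry in column x4 is ≤ 0, so increasing x4 is unbounded.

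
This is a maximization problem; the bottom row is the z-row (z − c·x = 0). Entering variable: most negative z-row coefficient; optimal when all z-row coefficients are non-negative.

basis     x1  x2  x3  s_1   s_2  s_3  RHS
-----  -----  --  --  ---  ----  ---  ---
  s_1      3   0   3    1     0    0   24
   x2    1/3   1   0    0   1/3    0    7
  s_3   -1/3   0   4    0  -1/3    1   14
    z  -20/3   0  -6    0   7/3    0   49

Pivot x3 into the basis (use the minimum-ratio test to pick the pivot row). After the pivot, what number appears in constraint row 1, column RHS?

Ratio test on column x3 — row 1: 24/3 = 8; row 2: entry 0 ≤ 0; row 3: 14/4 = 7/2. Minimum is 7/2 at row 3 (s_3 leaves); pivot element 4.
Divide row 3 by 4; eliminate column x3 from the other rows.
Row 1 update in column RHS: 24 − 3·(7/2) = 27/2.

27/2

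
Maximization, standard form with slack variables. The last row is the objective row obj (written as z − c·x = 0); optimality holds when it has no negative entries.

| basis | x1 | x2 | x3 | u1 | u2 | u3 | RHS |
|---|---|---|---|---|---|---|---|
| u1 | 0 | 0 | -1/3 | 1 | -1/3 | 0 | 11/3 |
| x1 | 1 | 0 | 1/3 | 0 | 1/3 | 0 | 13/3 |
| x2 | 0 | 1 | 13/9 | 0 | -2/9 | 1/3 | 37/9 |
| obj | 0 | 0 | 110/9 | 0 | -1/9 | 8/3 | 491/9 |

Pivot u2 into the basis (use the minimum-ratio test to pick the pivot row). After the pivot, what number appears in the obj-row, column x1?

1/3

Ratio test on column u2 — row 1: entry -1/3 ≤ 0; row 2: (13/3)/(1/3) = 13; row 3: entry -2/9 ≤ 0. Minimum is 13 at row 2 (x1 leaves); pivot element 1/3.
Divide row 2 by 1/3; eliminate column u2 from the other rows.
obj-row update in column x1: 0 − (-1/9)·3 = 1/3.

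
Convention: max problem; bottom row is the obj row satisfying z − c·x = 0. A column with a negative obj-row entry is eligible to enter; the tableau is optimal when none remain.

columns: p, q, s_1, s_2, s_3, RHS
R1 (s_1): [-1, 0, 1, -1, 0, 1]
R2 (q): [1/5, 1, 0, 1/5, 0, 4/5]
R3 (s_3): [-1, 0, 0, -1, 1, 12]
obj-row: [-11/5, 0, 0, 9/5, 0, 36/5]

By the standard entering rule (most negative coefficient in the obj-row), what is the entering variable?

Negative obj-row entries: p: -11/5.
The most negative is -11/5 in column p, so p enters.

p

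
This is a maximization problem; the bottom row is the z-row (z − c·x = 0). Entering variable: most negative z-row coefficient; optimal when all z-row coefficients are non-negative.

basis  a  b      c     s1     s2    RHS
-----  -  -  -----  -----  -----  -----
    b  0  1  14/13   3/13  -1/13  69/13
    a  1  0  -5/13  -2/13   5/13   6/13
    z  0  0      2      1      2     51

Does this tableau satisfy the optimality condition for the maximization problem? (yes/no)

yes

Every z-row coefficient is ≥ 0, so the tableau is optimal.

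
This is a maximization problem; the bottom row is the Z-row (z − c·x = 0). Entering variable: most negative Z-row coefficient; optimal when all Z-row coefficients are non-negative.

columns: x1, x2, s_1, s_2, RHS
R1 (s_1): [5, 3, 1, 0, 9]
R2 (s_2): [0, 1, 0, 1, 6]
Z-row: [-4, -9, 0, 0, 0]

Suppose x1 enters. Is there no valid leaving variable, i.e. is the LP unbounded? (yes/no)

Column x1 has positive entries in row(s) 1, so the ratio test bounds it — not unbounded.

no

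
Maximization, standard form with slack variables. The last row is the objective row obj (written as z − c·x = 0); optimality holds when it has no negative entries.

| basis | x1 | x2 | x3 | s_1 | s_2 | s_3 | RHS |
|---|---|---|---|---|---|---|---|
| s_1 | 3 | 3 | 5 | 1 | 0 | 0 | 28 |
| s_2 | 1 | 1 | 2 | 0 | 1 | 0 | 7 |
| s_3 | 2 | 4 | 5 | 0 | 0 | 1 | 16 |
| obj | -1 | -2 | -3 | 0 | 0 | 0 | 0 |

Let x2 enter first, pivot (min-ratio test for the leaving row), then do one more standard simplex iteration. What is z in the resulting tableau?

Ratio test on column x2 — row 1: 28/3 = 28/3; row 2: 7/1 = 7; row 3: 16/4 = 4. Minimum is 4 at row 3 (s_3 leaves); pivot element 4.
Pivot on row 3; the obj-row RHS becomes 0 − (-2)·4 = 8.
Next entering variable (most negative obj-row entry -1/2): x3.
Ratio test on column x3 — row 1: 16/(5/4) = 64/5; row 2: 3/(3/4) = 4; row 3: 4/(5/4) = 16/5. Minimum is 16/5 at row 3 (x2 leaves); pivot element 5/4.
After the second pivot the obj-row RHS is 8 − (-1/2)·(16/5) = 48/5.

48/5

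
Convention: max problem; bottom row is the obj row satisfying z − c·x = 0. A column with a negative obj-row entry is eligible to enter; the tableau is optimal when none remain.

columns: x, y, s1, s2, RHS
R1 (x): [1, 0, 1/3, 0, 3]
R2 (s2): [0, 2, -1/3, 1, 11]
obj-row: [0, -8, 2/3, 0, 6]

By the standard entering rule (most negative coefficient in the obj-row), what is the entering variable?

Negative obj-row entries: y: -8.
The most negative is -8 in column y, so y enters.

y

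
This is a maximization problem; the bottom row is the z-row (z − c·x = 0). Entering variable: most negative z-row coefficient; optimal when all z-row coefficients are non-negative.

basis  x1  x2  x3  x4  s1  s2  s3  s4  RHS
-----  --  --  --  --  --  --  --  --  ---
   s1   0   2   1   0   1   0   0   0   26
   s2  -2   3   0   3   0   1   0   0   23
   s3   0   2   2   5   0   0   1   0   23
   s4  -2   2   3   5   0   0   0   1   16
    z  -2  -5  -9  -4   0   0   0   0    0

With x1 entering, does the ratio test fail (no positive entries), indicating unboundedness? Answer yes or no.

yes

Every constraint-row entry in column x1 is ≤ 0, so increasing x1 is unbounded.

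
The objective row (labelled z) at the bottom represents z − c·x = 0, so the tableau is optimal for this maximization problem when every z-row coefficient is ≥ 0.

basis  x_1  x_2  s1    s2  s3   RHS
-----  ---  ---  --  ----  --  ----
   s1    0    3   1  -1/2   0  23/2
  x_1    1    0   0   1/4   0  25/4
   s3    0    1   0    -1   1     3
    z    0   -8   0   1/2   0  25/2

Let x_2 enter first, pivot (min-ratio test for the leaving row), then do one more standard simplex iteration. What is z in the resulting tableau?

Ratio test on column x_2 — row 1: (23/2)/3 = 23/6; row 2: entry 0 ≤ 0; row 3: 3/1 = 3. Minimum is 3 at row 3 (s3 leaves); pivot element 1.
Pivot on row 3; the z-row RHS becomes 25/2 − (-8)·3 = 73/2.
Next entering variable (most negative z-row entry -15/2): s2.
Ratio test on column s2 — row 1: (5/2)/(5/2) = 1; row 2: (25/4)/(1/4) = 25; row 3: entry -1 ≤ 0. Minimum is 1 at row 1 (s1 leaves); pivot element 5/2.
After the second pivot the z-row RHS is 73/2 − (-15/2)·1 = 44.

44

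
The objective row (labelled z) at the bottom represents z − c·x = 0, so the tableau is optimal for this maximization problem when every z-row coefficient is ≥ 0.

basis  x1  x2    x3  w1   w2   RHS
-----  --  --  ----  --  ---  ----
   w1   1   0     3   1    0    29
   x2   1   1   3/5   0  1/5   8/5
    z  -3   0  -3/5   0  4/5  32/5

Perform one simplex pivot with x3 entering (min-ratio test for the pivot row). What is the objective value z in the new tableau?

Ratio test on column x3 — row 1: 29/3 = 29/3; row 2: (8/5)/(3/5) = 8/3. Minimum is 8/3 at row 2 (x2 leaves); pivot element 3/5.
Pivot on row 2; the z-row RHS becomes 32/5 − (-3/5)·(8/3) = 8.

8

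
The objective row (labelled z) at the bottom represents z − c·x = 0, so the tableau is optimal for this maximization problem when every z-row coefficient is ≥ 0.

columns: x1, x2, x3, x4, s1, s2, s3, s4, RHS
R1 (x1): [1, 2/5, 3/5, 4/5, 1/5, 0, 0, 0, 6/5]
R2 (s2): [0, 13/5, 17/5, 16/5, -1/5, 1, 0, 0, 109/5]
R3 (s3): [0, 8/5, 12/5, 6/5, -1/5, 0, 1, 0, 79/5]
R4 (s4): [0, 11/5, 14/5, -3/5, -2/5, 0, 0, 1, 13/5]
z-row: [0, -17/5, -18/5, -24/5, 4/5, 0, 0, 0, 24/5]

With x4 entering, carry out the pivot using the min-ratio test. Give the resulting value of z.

12

Ratio test on column x4 — row 1: (6/5)/(4/5) = 3/2; row 2: (109/5)/(16/5) = 109/16; row 3: (79/5)/(6/5) = 79/6; row 4: entry -3/5 ≤ 0. Minimum is 3/2 at row 1 (x1 leaves); pivot element 4/5.
Pivot on row 1; the z-row RHS becomes 24/5 − (-24/5)·(3/2) = 12.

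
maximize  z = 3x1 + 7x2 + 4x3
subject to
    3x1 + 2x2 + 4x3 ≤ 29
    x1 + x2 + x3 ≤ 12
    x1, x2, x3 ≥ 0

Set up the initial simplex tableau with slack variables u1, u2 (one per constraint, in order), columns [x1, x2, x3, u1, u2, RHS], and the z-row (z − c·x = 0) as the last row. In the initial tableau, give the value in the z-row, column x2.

-7

The z-row carries the negated objective coefficients: the x2 entry is -7.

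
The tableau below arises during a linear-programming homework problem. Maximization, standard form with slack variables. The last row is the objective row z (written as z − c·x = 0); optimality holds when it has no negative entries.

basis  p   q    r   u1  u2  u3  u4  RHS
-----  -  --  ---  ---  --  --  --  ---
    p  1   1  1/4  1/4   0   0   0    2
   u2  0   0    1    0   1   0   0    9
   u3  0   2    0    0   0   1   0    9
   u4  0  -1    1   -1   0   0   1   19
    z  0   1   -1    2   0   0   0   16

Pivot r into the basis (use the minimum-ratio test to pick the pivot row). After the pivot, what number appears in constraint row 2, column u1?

Ratio test on column r — row 1: 2/(1/4) = 8; row 2: 9/1 = 9; row 3: entry 0 ≤ 0; row 4: 19/1 = 19. Minimum is 8 at row 1 (p leaves); pivot element 1/4.
Divide row 1 by 1/4; eliminate column r from the other rows.
Row 2 update in column u1: 0 − 1·1 = -1.

-1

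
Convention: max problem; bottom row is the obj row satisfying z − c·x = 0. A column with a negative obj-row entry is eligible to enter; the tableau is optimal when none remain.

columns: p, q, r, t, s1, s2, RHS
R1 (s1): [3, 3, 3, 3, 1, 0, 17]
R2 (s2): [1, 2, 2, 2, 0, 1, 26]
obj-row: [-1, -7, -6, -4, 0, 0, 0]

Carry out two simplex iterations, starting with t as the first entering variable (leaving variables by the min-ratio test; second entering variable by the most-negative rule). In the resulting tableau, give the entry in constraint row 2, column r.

0

Ratio test on column t — row 1: 17/3 = 17/3; row 2: 26/2 = 13. Minimum is 17/3 at row 1 (s1 leaves); pivot element 3.
Divide row 1 by 3; eliminate column t from the other rows.
Second iteration: most negative obj-row entry is -3 in column q, so q enters.
Ratio test on column q — row 1: (17/3)/1 = 17/3; row 2: entry 0 ≤ 0. Minimum is 17/3 at row 1 (t leaves); pivot element 1.
Divide row 1 by 1; eliminate column q from the other rows.
After both pivots, the entry at constraint row 2, column r is 0.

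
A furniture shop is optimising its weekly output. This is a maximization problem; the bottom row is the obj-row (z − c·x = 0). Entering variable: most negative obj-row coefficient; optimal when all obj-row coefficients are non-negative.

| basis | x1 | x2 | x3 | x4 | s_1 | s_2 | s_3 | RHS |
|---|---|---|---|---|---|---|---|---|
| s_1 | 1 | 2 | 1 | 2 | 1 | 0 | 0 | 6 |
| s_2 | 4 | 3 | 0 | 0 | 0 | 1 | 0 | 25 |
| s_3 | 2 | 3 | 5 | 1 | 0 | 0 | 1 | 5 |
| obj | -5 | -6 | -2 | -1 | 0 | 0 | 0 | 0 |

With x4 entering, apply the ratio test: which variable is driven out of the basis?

Column x4 entries and ratios — s_1: 6/2 = 3; s_2: 0 ≤ 0, skip; s_3: 5/1 = 5.
Smallest ratio is 3 in the row of s_1, so s_1 leaves.

s_1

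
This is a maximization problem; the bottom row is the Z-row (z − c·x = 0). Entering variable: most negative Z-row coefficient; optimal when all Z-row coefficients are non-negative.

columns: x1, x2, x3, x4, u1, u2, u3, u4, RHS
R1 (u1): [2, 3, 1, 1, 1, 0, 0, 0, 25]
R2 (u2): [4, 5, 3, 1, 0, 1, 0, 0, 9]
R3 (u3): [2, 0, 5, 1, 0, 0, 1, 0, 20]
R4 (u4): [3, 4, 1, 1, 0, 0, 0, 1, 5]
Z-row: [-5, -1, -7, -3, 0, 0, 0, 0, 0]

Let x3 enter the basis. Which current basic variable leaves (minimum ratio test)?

u2

Column x3 entries and ratios — u1: 25/1 = 25; u2: 9/3 = 3; u3: 20/5 = 4; u4: 5/1 = 5.
Smallest ratio is 3 in the row of u2, so u2 leaves.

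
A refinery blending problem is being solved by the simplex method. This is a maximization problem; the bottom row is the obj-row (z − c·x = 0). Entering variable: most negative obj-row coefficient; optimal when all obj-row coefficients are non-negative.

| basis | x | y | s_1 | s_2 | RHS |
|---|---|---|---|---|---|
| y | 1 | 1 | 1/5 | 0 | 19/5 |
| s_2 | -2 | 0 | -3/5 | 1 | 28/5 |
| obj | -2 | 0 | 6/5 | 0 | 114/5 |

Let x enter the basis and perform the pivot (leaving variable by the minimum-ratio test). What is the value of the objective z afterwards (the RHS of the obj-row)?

152/5

Ratio test on column x — row 1: (19/5)/1 = 19/5; row 2: entry -2 ≤ 0. Minimum is 19/5 at row 1 (y leaves); pivot element 1.
Pivot on row 1; the obj-row RHS becomes 114/5 − (-2)·(19/5) = 152/5.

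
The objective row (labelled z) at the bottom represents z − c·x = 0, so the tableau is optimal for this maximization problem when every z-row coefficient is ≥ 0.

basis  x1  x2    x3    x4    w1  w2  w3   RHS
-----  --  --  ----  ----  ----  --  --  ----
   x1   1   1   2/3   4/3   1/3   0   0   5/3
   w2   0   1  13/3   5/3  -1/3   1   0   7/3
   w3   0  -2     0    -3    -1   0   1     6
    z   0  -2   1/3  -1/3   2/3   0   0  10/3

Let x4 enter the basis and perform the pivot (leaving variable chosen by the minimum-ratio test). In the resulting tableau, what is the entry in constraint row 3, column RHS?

Ratio test on column x4 — row 1: (5/3)/(4/3) = 5/4; row 2: (7/3)/(5/3) = 7/5; row 3: entry -3 ≤ 0. Minimum is 5/4 at row 1 (x1 leaves); pivot element 4/3.
Divide row 1 by 4/3; eliminate column x4 from the other rows.
Row 3 update in column RHS: 6 − (-3)·(5/4) = 39/4.

39/4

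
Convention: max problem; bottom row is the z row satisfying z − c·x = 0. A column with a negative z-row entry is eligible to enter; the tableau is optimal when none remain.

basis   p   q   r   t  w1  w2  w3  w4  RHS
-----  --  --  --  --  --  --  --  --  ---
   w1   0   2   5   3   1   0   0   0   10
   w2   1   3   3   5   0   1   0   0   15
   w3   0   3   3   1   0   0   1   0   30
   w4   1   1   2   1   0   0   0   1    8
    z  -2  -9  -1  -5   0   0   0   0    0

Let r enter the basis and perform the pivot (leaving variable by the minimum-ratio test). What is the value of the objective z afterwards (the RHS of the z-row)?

Ratio test on column r — row 1: 10/5 = 2; row 2: 15/3 = 5; row 3: 30/3 = 10; row 4: 8/2 = 4. Minimum is 2 at row 1 (w1 leaves); pivot element 5.
Pivot on row 1; the z-row RHS becomes 0 − (-1)·2 = 2.

2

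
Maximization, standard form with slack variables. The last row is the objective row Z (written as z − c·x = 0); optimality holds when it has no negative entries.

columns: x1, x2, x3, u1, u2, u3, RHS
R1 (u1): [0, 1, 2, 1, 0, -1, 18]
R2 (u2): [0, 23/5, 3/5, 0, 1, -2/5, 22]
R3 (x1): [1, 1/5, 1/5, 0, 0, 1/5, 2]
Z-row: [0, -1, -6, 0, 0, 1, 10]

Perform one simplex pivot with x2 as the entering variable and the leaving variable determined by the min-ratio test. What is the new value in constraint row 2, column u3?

-2/23

Ratio test on column x2 — row 1: 18/1 = 18; row 2: 22/(23/5) = 110/23; row 3: 2/(1/5) = 10. Minimum is 110/23 at row 2 (u2 leaves); pivot element 23/5.
Divide row 2 by 23/5; eliminate column x2 from the other rows.
In the new row 2, the u3 entry is the old entry divided by the pivot: (-2/5)/(23/5) = -2/23.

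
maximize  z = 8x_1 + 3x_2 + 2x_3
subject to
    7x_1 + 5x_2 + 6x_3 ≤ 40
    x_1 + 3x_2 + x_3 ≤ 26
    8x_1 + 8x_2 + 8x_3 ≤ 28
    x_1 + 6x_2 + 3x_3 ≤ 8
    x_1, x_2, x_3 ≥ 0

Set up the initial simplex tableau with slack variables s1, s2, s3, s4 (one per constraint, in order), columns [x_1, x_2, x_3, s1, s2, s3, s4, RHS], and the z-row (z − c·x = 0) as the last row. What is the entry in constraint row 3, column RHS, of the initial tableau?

The RHS of constraint 3 is b_3 = 28.

28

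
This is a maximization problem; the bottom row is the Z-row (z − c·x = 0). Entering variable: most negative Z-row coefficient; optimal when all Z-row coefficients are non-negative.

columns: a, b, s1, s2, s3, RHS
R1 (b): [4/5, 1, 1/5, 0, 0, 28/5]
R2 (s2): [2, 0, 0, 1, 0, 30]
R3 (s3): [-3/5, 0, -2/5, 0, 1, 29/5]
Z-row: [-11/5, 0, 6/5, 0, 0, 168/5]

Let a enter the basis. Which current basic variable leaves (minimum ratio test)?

b

Column a entries and ratios — b: (28/5)/(4/5) = 7; s2: 30/2 = 15; s3: -3/5 ≤ 0, skip.
Smallest ratio is 7 in the row of b, so b leaves.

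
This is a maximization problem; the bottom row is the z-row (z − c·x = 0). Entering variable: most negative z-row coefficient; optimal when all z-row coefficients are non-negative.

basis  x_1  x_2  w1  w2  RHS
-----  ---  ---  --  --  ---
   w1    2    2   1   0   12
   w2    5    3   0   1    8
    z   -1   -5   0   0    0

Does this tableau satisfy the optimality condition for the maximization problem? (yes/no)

no

The z-row has a negative entry -5 in column x_2, so it is not optimal.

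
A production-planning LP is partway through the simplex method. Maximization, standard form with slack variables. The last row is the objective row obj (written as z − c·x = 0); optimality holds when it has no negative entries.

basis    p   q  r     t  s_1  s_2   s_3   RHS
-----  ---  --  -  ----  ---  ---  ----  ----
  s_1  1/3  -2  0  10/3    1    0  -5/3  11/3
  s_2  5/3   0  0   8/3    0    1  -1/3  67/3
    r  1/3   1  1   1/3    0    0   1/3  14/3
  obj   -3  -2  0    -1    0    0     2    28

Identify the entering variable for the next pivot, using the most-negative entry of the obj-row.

p

Negative obj-row entries: p: -3, q: -2, t: -1.
The most negative is -3 in column p, so p enters.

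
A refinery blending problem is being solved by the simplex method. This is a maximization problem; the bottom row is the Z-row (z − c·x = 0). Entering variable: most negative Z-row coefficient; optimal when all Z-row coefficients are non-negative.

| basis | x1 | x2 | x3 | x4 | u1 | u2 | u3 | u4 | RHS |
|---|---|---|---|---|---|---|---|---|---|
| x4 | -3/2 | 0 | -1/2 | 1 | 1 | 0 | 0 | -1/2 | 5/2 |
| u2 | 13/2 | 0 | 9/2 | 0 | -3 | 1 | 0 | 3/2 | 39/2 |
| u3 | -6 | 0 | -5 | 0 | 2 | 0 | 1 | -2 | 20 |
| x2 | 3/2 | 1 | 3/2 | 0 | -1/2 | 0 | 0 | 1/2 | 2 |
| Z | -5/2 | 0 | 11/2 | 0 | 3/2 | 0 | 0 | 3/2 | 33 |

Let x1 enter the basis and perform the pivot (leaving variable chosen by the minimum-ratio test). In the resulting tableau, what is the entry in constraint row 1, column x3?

Ratio test on column x1 — row 1: entry -3/2 ≤ 0; row 2: (39/2)/(13/2) = 3; row 3: entry -6 ≤ 0; row 4: 2/(3/2) = 4/3. Minimum is 4/3 at row 4 (x2 leaves); pivot element 3/2.
Divide row 4 by 3/2; eliminate column x1 from the other rows.
Row 1 update in column x3: -1/2 − (-3/2)·1 = 1.

1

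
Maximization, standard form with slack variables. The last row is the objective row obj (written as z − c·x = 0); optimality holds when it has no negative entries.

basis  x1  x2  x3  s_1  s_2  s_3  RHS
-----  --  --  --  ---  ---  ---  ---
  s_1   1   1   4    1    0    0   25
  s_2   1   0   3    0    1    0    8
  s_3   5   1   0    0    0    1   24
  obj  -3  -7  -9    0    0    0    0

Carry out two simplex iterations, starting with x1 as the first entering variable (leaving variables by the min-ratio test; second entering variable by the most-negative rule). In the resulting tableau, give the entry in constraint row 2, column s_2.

Ratio test on column x1 — row 1: 25/1 = 25; row 2: 8/1 = 8; row 3: 24/5 = 24/5. Minimum is 24/5 at row 3 (s_3 leaves); pivot element 5.
Divide row 3 by 5; eliminate column x1 from the other rows.
Second iteration: most negative obj-row entry is -9 in column x3, so x3 enters.
Ratio test on column x3 — row 1: (101/5)/4 = 101/20; row 2: (16/5)/3 = 16/15; row 3: entry 0 ≤ 0. Minimum is 16/15 at row 2 (s_2 leaves); pivot element 3.
Divide row 2 by 3; eliminate column x3 from the other rows.
After both pivots, the entry at constraint row 2, column s_2 is 1/3.

1/3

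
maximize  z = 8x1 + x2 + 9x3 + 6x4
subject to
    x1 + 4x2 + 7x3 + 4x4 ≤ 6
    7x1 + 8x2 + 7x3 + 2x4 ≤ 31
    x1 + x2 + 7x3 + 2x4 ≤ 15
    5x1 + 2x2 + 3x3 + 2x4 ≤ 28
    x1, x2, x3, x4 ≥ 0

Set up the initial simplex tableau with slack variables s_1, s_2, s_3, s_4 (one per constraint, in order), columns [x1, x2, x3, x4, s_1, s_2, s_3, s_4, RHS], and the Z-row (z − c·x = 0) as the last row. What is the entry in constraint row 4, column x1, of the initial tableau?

5

Constraint 4 has coefficient 5 on x1.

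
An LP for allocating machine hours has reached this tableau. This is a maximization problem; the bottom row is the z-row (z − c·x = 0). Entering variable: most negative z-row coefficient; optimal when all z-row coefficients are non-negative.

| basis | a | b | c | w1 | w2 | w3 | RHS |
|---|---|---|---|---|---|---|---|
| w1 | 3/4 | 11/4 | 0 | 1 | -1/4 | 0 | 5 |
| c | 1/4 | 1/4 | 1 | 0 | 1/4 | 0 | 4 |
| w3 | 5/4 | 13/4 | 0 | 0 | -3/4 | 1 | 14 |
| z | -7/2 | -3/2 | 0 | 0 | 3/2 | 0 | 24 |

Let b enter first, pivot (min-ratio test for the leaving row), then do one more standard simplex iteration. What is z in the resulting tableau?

Ratio test on column b — row 1: 5/(11/4) = 20/11; row 2: 4/(1/4) = 16; row 3: 14/(13/4) = 56/13. Minimum is 20/11 at row 1 (w1 leaves); pivot element 11/4.
Pivot on row 1; the z-row RHS becomes 24 − (-3/2)·(20/11) = 294/11.
Next entering variable (most negative z-row entry -34/11): a.
Ratio test on column a — row 1: (20/11)/(3/11) = 20/3; row 2: (39/11)/(2/11) = 39/2; row 3: (89/11)/(4/11) = 89/4. Minimum is 20/3 at row 1 (b leaves); pivot element 3/11.
After the second pivot the z-row RHS is 294/11 − (-34/11)·(20/3) = 142/3.

142/3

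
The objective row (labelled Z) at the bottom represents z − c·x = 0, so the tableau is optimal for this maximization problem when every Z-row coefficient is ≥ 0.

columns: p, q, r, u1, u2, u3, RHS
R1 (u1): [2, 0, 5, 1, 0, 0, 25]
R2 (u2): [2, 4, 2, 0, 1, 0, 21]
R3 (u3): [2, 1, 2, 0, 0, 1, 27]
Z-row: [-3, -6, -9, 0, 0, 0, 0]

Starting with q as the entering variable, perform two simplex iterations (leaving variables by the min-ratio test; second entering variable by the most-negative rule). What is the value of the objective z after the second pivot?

Ratio test on column q — row 1: entry 0 ≤ 0; row 2: 21/4 = 21/4; row 3: 27/1 = 27. Minimum is 21/4 at row 2 (u2 leaves); pivot element 4.
Pivot on row 2; the Z-row RHS becomes 0 − (-6)·(21/4) = 63/2.
Next entering variable (most negative Z-row entry -6): r.
Ratio test on column r — row 1: 25/5 = 5; row 2: (21/4)/(1/2) = 21/2; row 3: (87/4)/(3/2) = 29/2. Minimum is 5 at row 1 (u1 leaves); pivot element 5.
After the second pivot the Z-row RHS is 63/2 − (-6)·5 = 123/2.

123/2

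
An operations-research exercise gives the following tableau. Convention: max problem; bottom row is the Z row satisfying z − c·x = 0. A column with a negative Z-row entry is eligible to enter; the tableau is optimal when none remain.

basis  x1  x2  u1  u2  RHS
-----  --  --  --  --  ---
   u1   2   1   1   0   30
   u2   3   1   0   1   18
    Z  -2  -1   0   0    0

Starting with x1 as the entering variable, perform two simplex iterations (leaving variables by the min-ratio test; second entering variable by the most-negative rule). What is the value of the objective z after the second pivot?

Ratio test on column x1 — row 1: 30/2 = 15; row 2: 18/3 = 6. Minimum is 6 at row 2 (u2 leaves); pivot element 3.
Pivot on row 2; the Z-row RHS becomes 0 − (-2)·6 = 12.
Next entering variable (most negative Z-row entry -1/3): x2.
Ratio test on column x2 — row 1: 18/(1/3) = 54; row 2: 6/(1/3) = 18. Minimum is 18 at row 2 (x1 leaves); pivot element 1/3.
After the second pivot the Z-row RHS is 12 − (-1/3)·18 = 18.

18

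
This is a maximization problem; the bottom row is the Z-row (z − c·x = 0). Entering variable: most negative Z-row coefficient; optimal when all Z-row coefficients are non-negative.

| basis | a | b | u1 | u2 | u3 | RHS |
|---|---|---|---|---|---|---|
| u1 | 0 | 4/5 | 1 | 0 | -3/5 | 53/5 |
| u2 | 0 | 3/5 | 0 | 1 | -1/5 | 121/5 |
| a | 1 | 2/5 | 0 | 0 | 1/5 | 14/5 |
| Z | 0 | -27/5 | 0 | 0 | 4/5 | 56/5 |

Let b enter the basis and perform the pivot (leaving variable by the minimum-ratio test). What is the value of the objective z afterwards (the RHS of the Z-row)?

Ratio test on column b — row 1: (53/5)/(4/5) = 53/4; row 2: (121/5)/(3/5) = 121/3; row 3: (14/5)/(2/5) = 7. Minimum is 7 at row 3 (a leaves); pivot element 2/5.
Pivot on row 3; the Z-row RHS becomes 56/5 − (-27/5)·7 = 49.

49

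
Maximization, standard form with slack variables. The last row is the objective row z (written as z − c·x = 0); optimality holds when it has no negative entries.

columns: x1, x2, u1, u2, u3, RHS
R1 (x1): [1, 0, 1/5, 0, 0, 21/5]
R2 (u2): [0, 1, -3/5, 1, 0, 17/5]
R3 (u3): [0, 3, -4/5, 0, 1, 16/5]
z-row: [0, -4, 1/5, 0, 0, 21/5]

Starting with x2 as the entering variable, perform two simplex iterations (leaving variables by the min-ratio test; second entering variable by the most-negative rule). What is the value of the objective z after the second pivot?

80/3

Ratio test on column x2 — row 1: entry 0 ≤ 0; row 2: (17/5)/1 = 17/5; row 3: (16/5)/3 = 16/15. Minimum is 16/15 at row 3 (u3 leaves); pivot element 3.
Pivot on row 3; the z-row RHS becomes 21/5 − (-4)·(16/15) = 127/15.
Next entering variable (most negative z-row entry -13/15): u1.
Ratio test on column u1 — row 1: (21/5)/(1/5) = 21; row 2: entry -1/3 ≤ 0; row 3: entry -4/15 ≤ 0. Minimum is 21 at row 1 (x1 leaves); pivot element 1/5.
After the second pivot the z-row RHS is 127/15 − (-13/15)·21 = 80/3.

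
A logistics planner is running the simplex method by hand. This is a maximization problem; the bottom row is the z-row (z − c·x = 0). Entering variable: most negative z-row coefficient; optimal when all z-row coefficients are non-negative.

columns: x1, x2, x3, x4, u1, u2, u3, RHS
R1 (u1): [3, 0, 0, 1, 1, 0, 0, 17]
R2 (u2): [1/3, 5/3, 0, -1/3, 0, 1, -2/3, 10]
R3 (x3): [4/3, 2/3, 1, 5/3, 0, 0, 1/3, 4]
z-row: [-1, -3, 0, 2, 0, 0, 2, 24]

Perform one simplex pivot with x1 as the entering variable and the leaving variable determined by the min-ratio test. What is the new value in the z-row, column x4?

13/4

Ratio test on column x1 — row 1: 17/3 = 17/3; row 2: 10/(1/3) = 30; row 3: 4/(4/3) = 3. Minimum is 3 at row 3 (x3 leaves); pivot element 4/3.
Divide row 3 by 4/3; eliminate column x1 from the other rows.
z-row update in column x4: 2 − (-1)·(5/4) = 13/4.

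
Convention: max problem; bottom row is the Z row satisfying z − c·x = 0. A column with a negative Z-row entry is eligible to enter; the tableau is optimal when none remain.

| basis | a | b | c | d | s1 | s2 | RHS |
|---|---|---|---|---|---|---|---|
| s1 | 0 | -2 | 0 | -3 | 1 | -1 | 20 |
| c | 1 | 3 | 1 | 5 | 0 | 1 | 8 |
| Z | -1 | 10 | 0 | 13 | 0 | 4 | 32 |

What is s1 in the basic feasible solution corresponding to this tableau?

s1 is basic (row 1); its value is the RHS of that row, 20.

20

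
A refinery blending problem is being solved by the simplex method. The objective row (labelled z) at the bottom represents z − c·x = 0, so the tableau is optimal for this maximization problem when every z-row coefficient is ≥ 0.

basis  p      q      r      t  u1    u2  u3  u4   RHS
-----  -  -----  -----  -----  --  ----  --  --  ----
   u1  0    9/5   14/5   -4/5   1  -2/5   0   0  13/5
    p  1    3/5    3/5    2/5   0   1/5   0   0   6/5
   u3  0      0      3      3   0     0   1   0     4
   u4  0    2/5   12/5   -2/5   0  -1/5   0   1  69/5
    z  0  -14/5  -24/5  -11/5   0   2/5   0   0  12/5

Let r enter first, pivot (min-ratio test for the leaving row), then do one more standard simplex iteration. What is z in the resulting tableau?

431/54

Ratio test on column r — row 1: (13/5)/(14/5) = 13/14; row 2: (6/5)/(3/5) = 2; row 3: 4/3 = 4/3; row 4: (69/5)/(12/5) = 23/4. Minimum is 13/14 at row 1 (u1 leaves); pivot element 14/5.
Pivot on row 1; the z-row RHS becomes 12/5 − (-24/5)·(13/14) = 48/7.
Next entering variable (most negative z-row entry -25/7): t.
Ratio test on column t — row 1: entry -2/7 ≤ 0; row 2: (9/14)/(4/7) = 9/8; row 3: (17/14)/(27/7) = 17/54; row 4: (81/7)/(2/7) = 81/2. Minimum is 17/54 at row 3 (u3 leaves); pivot element 27/7.
After the second pivot the z-row RHS is 48/7 − (-25/7)·(17/54) = 431/54.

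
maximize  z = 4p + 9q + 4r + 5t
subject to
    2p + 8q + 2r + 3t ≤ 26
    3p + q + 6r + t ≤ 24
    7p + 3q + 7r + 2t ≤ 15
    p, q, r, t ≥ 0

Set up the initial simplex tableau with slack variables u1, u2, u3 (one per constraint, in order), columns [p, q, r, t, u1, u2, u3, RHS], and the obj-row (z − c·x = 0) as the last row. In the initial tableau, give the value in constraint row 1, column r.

2

Constraint 1 has coefficient 2 on r.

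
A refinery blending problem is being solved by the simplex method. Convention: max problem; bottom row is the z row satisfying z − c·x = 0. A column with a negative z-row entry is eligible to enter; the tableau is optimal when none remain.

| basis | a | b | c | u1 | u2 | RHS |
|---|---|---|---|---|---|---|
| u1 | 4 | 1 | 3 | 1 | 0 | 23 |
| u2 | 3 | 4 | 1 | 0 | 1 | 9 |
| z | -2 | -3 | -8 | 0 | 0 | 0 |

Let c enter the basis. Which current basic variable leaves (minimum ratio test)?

u1

Column c entries and ratios — u1: 23/3 = 23/3; u2: 9/1 = 9.
Smallest ratio is 23/3 in the row of u1, so u1 leaves.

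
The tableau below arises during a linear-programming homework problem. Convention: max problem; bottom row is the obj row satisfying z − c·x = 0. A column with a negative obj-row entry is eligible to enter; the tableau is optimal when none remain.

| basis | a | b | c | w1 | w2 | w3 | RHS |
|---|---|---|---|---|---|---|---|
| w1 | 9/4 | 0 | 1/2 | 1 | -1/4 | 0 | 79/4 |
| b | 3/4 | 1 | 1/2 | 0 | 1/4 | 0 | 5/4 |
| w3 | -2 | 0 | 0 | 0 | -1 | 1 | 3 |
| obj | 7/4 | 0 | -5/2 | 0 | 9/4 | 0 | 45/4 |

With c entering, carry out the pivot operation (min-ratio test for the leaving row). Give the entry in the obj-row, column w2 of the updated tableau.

7/2

Ratio test on column c — row 1: (79/4)/(1/2) = 79/2; row 2: (5/4)/(1/2) = 5/2; row 3: entry 0 ≤ 0. Minimum is 5/2 at row 2 (b leaves); pivot element 1/2.
Divide row 2 by 1/2; eliminate column c from the other rows.
obj-row update in column w2: 9/4 − (-5/2)·(1/2) = 7/2.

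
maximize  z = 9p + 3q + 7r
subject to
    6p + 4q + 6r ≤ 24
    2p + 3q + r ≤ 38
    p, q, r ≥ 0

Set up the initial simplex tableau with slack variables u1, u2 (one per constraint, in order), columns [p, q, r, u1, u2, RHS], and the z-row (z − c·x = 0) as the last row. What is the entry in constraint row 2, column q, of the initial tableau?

Constraint 2 has coefficient 3 on q.

3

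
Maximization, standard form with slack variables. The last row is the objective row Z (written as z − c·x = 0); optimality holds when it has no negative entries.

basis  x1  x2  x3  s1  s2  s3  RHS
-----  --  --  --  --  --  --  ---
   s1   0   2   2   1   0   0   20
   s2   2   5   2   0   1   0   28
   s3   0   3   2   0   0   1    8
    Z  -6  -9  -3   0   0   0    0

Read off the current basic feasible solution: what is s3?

8

s3 is basic (row 3); its value is the RHS of that row, 8.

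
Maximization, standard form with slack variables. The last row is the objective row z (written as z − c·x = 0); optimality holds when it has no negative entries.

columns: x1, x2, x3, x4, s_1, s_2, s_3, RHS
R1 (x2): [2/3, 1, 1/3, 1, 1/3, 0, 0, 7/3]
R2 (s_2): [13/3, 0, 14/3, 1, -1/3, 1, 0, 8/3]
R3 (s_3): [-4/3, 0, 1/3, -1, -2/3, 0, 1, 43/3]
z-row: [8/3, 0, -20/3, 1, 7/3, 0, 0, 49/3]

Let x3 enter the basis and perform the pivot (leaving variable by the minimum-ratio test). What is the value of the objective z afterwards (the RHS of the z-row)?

141/7

Ratio test on column x3 — row 1: (7/3)/(1/3) = 7; row 2: (8/3)/(14/3) = 4/7; row 3: (43/3)/(1/3) = 43. Minimum is 4/7 at row 2 (s_2 leaves); pivot element 14/3.
Pivot on row 2; the z-row RHS becomes 49/3 − (-20/3)·(4/7) = 141/7.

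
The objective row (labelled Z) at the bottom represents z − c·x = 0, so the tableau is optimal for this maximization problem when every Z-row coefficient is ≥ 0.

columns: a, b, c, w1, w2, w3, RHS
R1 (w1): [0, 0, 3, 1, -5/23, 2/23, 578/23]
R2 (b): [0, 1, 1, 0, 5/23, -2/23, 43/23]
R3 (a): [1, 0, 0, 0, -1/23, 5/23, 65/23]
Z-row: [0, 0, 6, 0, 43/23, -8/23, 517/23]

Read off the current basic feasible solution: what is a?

a is basic (row 3); its value is the RHS of that row, 65/23.

65/23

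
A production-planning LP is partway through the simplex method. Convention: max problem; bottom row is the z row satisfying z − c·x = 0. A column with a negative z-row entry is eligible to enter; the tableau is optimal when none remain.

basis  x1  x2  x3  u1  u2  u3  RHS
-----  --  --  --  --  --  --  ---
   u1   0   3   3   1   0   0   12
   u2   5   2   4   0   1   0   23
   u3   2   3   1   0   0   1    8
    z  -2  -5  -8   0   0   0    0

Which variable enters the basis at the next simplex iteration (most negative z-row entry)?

Negative z-row entries: x1: -2, x2: -5, x3: -8.
The most negative is -8 in column x3, so x3 enters.

x3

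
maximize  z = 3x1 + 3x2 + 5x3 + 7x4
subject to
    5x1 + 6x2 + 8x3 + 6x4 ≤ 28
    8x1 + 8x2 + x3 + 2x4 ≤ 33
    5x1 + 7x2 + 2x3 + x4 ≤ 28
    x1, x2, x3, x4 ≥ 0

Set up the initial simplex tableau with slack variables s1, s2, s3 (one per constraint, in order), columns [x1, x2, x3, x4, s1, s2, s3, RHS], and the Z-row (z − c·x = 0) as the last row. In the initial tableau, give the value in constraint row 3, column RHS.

The RHS of constraint 3 is b_3 = 28.

28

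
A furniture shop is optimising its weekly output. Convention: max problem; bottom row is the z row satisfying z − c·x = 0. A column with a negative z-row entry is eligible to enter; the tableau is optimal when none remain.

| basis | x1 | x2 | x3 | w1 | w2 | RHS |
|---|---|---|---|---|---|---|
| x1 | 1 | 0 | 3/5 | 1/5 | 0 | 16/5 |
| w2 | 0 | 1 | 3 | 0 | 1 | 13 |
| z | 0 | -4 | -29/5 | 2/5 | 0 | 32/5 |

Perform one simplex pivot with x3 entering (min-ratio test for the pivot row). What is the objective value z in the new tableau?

Ratio test on column x3 — row 1: (16/5)/(3/5) = 16/3; row 2: 13/3 = 13/3. Minimum is 13/3 at row 2 (w2 leaves); pivot element 3.
Pivot on row 2; the z-row RHS becomes 32/5 − (-29/5)·(13/3) = 473/15.

473/15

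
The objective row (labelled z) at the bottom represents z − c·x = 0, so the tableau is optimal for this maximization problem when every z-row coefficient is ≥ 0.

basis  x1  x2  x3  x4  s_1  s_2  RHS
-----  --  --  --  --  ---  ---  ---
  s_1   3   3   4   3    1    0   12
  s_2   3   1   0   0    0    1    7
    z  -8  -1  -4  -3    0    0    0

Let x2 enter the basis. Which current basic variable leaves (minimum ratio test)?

Column x2 entries and ratios — s_1: 12/3 = 4; s_2: 7/1 = 7.
Smallest ratio is 4 in the row of s_1, so s_1 leaves.

s_1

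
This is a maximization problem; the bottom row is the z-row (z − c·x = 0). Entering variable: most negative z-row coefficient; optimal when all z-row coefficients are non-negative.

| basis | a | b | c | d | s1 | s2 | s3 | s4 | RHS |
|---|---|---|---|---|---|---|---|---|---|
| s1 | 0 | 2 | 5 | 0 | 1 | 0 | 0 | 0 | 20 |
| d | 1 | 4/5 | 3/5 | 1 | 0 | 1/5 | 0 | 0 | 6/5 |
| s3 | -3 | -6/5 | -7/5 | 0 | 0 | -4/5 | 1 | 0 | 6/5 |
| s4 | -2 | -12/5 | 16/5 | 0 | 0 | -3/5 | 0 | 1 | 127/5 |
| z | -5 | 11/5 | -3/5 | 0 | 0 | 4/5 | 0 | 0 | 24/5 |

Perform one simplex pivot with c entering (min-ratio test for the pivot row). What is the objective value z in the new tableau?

6

Ratio test on column c — row 1: 20/5 = 4; row 2: (6/5)/(3/5) = 2; row 3: entry -7/5 ≤ 0; row 4: (127/5)/(16/5) = 127/16. Minimum is 2 at row 2 (d leaves); pivot element 3/5.
Pivot on row 2; the z-row RHS becomes 24/5 − (-3/5)·2 = 6.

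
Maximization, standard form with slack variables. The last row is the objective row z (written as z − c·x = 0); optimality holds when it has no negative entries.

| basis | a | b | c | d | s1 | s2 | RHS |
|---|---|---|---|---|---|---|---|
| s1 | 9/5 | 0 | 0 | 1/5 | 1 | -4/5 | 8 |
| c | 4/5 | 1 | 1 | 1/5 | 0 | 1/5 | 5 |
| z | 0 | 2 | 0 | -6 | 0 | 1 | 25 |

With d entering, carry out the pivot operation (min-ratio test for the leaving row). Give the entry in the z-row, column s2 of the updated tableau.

Ratio test on column d — row 1: 8/(1/5) = 40; row 2: 5/(1/5) = 25. Minimum is 25 at row 2 (c leaves); pivot element 1/5.
Divide row 2 by 1/5; eliminate column d from the other rows.
z-row update in column s2: 1 − (-6)·1 = 7.

7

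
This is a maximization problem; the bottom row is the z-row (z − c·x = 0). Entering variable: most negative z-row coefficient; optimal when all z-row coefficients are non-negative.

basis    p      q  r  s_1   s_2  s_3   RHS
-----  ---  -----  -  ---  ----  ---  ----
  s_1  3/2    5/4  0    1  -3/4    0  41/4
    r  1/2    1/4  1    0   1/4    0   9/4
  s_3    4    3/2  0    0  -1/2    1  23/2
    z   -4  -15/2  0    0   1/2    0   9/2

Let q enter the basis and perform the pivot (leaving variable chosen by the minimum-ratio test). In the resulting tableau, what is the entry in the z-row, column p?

16

Ratio test on column q — row 1: (41/4)/(5/4) = 41/5; row 2: (9/4)/(1/4) = 9; row 3: (23/2)/(3/2) = 23/3. Minimum is 23/3 at row 3 (s_3 leaves); pivot element 3/2.
Divide row 3 by 3/2; eliminate column q from the other rows.
z-row update in column p: -4 − (-15/2)·(8/3) = 16.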